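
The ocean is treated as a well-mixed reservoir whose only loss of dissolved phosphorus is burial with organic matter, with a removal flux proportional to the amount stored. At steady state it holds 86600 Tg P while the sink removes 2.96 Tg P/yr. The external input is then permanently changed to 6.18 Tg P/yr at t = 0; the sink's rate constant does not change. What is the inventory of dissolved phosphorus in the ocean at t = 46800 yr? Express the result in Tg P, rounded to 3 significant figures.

The sink rate constant is k = F₀/M₀ = 2.96/86600 = 3.418×10^-5 yr⁻¹.
Solving dM/dt = F₁ − kM with M(0) = M₀ gives M(t) = F₁/k + (M₀ − F₁/k)·e^(−kt).
F₁/k = 6.18/3.418×10^-5 = 180810 Tg P; kt = 3.418×10^-5 × 46800 = 1.600, e^(−kt) = 0.2020.
M(46800) = 180810 + (86600 − 180810) × 0.2020 = 180810 − 19030 = 161780 Tg P.

162000 Tg P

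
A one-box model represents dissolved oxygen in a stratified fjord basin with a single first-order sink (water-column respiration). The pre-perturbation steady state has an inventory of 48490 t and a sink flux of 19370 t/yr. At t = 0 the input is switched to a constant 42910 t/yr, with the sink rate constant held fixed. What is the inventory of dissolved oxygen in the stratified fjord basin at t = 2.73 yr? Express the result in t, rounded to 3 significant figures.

87600 t

The sink rate constant is k = F₀/M₀ = 19370/48490 = 0.3995 yr⁻¹.
Solving dM/dt = F₁ − kM with M(0) = M₀ gives M(t) = F₁/k + (M₀ − F₁/k)·e^(−kt).
F₁/k = 42910/0.3995 = 107420 t; kt = 0.3995 × 2.73 = 1.091, e^(−kt) = 0.3360.
M(2.73) = 107420 + (48490 − 107420) × 0.3360 = 107420 − 19800 = 87617 t.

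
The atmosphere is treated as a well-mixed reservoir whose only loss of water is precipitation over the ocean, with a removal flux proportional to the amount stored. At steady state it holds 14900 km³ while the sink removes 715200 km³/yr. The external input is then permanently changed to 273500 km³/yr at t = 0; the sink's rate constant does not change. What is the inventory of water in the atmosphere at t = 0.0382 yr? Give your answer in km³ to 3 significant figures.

The sink rate constant is k = F₀/M₀ = 715200/14900 = 48.00 yr⁻¹.
Solving dM/dt = F₁ − kM with M(0) = M₀ gives M(t) = F₁/k + (M₀ − F₁/k)·e^(−kt).
F₁/k = 273500/48.00 = 5697.9 km³; kt = 48.00 × 0.0382 = 1.834, e^(−kt) = 0.1598.
M(0.0382) = 5697.9 + (14900 − 5697.9) × 0.1598 = 5697.9 + 1471 = 7168.8 km³.

7170 km³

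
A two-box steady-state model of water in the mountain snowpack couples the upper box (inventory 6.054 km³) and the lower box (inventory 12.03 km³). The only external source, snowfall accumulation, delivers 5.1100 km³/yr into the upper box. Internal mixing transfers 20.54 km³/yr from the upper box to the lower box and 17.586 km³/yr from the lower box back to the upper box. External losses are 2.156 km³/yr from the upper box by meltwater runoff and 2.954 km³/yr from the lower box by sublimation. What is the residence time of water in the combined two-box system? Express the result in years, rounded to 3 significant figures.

3.54 yr

Treat the two boxes together as one reservoir: the mixing fluxes between them are internal recycling, so τ = ΣM / Σ(external losses).
M_total = 6.054 + 12.03 = 18.084 km³.
ΣF_external_out = 2.156 + 2.954 = 5.1100 km³/yr.
τ = M_total / ΣF_ext = 18.084 / 5.1100 = 3.539 yr.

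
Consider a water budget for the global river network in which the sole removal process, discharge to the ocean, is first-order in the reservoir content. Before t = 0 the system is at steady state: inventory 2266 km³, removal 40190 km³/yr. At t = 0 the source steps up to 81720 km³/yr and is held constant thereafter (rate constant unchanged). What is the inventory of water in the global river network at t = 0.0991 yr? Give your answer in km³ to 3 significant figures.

τ = M₀/F₀ = 2266/40190 = 0.05638 yr; rate constant k = 1/τ.
New steady state M_∞ = F₁/k = F₁·τ = 81720 × 0.05638 = 4607.6 km³.
M(t) = M_∞ + (M₀ − M_∞)·e^(−t/τ); t/τ = 0.0991/0.05638 = 1.758, so e^(−t/τ) = 0.1725.
M(t) = 4607.6 − 2342 × 0.1725 = 4203.8 km³.

4200 km³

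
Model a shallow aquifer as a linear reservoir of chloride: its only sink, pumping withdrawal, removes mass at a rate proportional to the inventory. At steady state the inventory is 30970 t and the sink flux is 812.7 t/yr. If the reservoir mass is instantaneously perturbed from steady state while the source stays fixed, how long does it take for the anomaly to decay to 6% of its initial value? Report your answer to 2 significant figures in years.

110 yr

For a linear reservoir the anomaly decays as exp(−t/τ) with τ = M/F = 30970/812.7 = 38.11 yr.
exp(−t/τ) = 0.06 ⇒ t = −τ ln(0.06) = 38.11 × 2.813 = 107.2 yr.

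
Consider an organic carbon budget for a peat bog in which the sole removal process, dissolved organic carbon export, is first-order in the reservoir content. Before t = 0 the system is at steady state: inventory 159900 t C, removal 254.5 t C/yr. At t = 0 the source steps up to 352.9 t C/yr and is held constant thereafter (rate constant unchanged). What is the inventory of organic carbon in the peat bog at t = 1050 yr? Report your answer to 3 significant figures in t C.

210000 t C

Residence time τ = M₀/F₀ = 628.3 yr. The eventual steady state is M_∞ = M₀·(F₁/F₀) = 159900 × 352.9/254.5 = 221720 t C.
The anomaly ΔM(t) = M(t) − M_∞ decays as ΔM₀·e^(−t/τ) with ΔM₀ = 159900 − 221720 = −61820 t C.
At t = 1050 yr, e^(−t/τ) = e^(−1.671) = 0.1880, so ΔM = −11620 t C and M = 221720 − 11620 = 210100 t C.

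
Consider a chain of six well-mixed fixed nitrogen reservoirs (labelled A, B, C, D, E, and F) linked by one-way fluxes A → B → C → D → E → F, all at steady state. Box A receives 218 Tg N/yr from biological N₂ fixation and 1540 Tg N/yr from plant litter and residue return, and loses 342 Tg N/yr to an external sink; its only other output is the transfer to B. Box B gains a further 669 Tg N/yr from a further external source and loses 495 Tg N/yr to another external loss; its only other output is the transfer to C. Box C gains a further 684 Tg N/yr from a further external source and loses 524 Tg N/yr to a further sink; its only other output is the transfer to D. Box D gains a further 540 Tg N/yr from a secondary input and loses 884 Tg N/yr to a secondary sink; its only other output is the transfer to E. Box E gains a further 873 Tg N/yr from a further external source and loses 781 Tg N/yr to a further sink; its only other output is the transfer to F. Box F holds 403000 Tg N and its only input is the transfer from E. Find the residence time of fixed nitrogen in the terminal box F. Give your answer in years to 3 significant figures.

269 yr

Box A: F(A→B) = (218 + 1540) − 342 = 1416.0 Tg N/yr.
Box B: F(B→C) = (1416.0 + 669) − 495 = 1590.0 Tg N/yr.
Box C: F(C→D) = (1590.0 + 684) − 524 = 1750.0 Tg N/yr.
Box D: F(D→E) = (1750.0 + 540) − 884 = 1406.0 Tg N/yr.
Box E: F(E→F) = (1406.0 + 873) − 781 = 1498.0 Tg N/yr.
Box F throughput = its input = 1498.0 Tg N/yr; τ = 403000 / 1498.0 = 269.0 yr.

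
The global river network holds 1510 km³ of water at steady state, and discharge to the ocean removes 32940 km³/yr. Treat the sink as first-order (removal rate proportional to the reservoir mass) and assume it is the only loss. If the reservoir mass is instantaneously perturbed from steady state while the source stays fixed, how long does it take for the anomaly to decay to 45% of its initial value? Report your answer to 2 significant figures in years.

For a linear reservoir the anomaly decays as exp(−t/τ) with τ = M/F = 1510/32940 = 0.04584 yr.
exp(−t/τ) = 0.45 ⇒ t = −τ ln(0.45) = 0.04584 × 0.7985 = 0.03660 yr.

0.037 yr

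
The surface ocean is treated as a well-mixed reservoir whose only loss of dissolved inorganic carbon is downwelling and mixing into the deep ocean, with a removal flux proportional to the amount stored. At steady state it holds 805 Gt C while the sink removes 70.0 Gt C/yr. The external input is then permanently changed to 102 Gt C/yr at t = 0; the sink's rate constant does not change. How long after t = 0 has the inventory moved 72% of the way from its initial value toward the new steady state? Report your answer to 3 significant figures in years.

τ = M₀/F₀ = 805/70.0 = 11.50 yr.
The remaining gap fraction is e^(−t/τ); 72% covered ⇒ e^(−t/τ) = 0.280.
t = −τ ln(0.280) = 11.50 × 1.273 = 14.64 yr.

14.6 yr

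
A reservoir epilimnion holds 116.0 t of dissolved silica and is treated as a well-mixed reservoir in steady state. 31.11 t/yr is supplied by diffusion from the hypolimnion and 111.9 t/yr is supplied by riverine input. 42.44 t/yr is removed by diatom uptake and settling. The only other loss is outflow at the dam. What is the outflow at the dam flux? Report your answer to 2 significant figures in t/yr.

At steady state ΣF_in = ΣF_out.
ΣF_in = 31.11 + 111.9 = 143.01 t/yr.
Outflow at the dam flux = ΣF_in − (42.44) = 143.01 − 42.44 = 100.6 t/yr.

100 t/yr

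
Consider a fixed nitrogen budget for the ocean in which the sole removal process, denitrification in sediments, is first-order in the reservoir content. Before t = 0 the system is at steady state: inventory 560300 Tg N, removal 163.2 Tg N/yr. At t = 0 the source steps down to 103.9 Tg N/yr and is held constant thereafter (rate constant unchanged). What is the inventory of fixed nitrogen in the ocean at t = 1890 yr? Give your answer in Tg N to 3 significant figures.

The sink rate constant is k = F₀/M₀ = 163.2/560300 = 0.0002913 yr⁻¹.
Solving dM/dt = F₁ − kM with M(0) = M₀ gives M(t) = F₁/k + (M₀ − F₁/k)·e^(−kt).
F₁/k = 103.9/0.0002913 = 356710 Tg N; kt = 0.0002913 × 1890 = 0.5505, e^(−kt) = 0.5767.
M(1890) = 356710 + (560300 − 356710) × 0.5767 = 356710 + 117400 = 474110 Tg N.

474000 Tg N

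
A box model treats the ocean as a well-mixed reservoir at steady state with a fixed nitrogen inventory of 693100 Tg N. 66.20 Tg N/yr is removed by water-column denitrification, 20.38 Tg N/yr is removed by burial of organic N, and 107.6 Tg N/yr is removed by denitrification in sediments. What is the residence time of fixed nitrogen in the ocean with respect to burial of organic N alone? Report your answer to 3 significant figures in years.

34000 yr

Residence time with respect to a single sink: τ = M / F_sink.
τ = 693100 / 20.38 = 34010 yr.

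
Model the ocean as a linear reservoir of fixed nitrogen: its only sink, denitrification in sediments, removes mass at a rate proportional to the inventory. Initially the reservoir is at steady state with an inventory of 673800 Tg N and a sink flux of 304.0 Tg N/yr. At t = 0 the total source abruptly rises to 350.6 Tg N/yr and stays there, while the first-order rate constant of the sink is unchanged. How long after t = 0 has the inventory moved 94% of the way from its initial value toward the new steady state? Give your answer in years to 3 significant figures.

τ = M₀/F₀ = 673800/304.0 = 2216 yr.
The remaining gap fraction is e^(−t/τ); 94% covered ⇒ e^(−t/τ) = 0.0600.
t = −τ ln(0.0600) = 2216 × 2.813 = 6236 yr.

6240 yr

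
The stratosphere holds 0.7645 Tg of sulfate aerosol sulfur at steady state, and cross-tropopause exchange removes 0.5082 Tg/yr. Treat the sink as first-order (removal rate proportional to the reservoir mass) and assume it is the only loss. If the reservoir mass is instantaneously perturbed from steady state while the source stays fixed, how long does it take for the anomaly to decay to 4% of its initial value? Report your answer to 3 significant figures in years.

4.84 yr

For a linear reservoir the anomaly decays as exp(−t/τ) with τ = M/F = 0.7645/0.5082 = 1.504 yr.
exp(−t/τ) = 0.04 ⇒ t = −τ ln(0.04) = 1.504 × 3.219 = 4.842 yr.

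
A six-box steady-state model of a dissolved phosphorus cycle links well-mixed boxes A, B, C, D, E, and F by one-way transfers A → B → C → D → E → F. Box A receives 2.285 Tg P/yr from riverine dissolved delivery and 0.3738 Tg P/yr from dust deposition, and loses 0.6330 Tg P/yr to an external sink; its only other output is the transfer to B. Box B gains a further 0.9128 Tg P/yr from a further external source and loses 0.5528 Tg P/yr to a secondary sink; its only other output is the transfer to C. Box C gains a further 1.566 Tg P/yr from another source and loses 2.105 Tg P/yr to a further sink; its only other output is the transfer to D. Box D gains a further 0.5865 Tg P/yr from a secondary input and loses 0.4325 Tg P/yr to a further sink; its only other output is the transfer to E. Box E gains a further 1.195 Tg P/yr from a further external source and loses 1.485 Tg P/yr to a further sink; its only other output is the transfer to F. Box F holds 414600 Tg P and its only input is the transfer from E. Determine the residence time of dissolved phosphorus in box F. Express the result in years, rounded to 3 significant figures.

Box A: F(A→B) = (2.285 + 0.3738) − 0.6330 = 2.0258 Tg P/yr.
Box B: F(B→C) = (2.0258 + 0.9128) − 0.5528 = 2.3858 Tg P/yr.
Box C: F(C→D) = (2.3858 + 1.566) − 2.105 = 1.8468 Tg P/yr.
Box D: F(D→E) = (1.8468 + 0.5865) − 0.4325 = 2.0008 Tg P/yr.
Box E: F(E→F) = (2.0008 + 1.195) − 1.485 = 1.7108 Tg P/yr.
Box F throughput = its input = 1.7108 Tg P/yr; τ = 414600 / 1.7108 = 242300 yr.

242000 yr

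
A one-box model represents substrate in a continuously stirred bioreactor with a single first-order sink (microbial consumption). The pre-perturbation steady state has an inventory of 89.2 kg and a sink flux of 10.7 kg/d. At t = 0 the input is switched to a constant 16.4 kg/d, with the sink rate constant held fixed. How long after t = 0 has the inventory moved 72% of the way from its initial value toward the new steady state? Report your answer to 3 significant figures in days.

τ = M₀/F₀ = 89.2/10.7 = 8.336 d.
The remaining gap fraction is e^(−t/τ); 72% covered ⇒ e^(−t/τ) = 0.280.
t = −τ ln(0.280) = 8.336 × 1.273 = 10.61 d.

10.6 d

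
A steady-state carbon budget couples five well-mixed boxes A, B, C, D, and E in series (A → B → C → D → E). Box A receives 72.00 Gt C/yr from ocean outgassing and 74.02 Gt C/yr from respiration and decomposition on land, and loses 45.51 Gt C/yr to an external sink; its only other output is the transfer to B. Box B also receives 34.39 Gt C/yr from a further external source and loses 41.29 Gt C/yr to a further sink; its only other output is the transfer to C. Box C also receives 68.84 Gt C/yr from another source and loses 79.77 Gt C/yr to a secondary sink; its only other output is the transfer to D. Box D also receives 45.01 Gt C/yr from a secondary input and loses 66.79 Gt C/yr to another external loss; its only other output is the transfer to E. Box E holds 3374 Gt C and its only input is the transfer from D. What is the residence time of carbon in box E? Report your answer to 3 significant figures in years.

55.4 yr

Box A: F(A→B) = (72.00 + 74.02) − 45.51 = 100.51 Gt C/yr.
Box B: F(B→C) = (100.51 + 34.39) − 41.29 = 93.610 Gt C/yr.
Box C: F(C→D) = (93.610 + 68.84) − 79.77 = 82.680 Gt C/yr.
Box D: F(D→E) = (82.680 + 45.01) − 66.79 = 60.900 Gt C/yr.
Box E throughput = its input = 60.900 Gt C/yr; τ = 3374 / 60.900 = 55.40 yr.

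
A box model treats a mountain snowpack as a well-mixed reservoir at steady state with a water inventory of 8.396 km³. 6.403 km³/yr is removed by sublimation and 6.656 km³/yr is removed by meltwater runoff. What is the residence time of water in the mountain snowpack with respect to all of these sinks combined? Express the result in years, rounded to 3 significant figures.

0.643 yr

Total removal flux = 6.403 + 6.656 = 13.059 km³/yr.
τ = M / ΣF_out = 8.396 / 13.059 = 0.6429 yr.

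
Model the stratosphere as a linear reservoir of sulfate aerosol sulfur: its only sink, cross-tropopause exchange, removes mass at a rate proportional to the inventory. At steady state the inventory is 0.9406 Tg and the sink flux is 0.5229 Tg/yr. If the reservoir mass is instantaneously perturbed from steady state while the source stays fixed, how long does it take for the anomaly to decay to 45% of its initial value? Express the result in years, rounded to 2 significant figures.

1.4 yr

For a linear reservoir the anomaly decays as exp(−t/τ) with τ = M/F = 0.9406/0.5229 = 1.799 yr.
exp(−t/τ) = 0.45 ⇒ t = −τ ln(0.45) = 1.799 × 0.7985 = 1.436 yr.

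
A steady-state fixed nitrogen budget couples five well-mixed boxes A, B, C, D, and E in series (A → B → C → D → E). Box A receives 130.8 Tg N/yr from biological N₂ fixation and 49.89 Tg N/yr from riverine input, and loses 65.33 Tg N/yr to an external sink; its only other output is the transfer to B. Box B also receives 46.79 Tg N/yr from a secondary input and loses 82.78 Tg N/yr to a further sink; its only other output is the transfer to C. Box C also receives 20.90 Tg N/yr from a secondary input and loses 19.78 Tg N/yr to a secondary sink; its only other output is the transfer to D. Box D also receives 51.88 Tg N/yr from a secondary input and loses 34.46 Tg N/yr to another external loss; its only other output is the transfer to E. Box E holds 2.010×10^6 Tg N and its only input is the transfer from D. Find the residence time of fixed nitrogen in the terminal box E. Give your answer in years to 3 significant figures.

Box A: F(A→B) = (130.8 + 49.89) − 65.33 = 115.36 Tg N/yr.
Box B: F(B→C) = (115.36 + 46.79) − 82.78 = 79.370 Tg N/yr.
Box C: F(C→D) = (79.370 + 20.90) − 19.78 = 80.490 Tg N/yr.
Box D: F(D→E) = (80.490 + 51.88) − 34.46 = 97.910 Tg N/yr.
Box E throughput = its input = 97.910 Tg N/yr; τ = 2.010×10^6 / 97.910 = 20530 yr.

20500 yr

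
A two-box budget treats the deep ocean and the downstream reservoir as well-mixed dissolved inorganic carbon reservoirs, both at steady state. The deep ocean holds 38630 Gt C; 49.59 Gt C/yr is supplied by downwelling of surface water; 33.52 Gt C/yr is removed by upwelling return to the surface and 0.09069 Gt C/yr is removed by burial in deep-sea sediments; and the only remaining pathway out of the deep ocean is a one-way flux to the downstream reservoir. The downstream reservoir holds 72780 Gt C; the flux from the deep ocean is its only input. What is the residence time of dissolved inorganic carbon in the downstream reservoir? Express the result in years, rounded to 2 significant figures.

4600 yr

Balance the deep ocean: ΣF_in = 49.590 Gt C/yr.
Flux to the downstream reservoir = ΣF_in − (33.52 + 0.09069) = 15.979 Gt C/yr.
At steady state the output of the downstream reservoir equals its input, 15.979 Gt C/yr.
τ = M / F = 72780 / 15.979 = 4555 yr.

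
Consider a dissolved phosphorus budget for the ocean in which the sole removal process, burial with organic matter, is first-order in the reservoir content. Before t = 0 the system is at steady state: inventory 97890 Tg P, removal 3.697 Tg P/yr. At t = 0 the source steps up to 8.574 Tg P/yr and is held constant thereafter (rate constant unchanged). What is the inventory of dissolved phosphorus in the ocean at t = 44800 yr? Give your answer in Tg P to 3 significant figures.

τ = M₀/F₀ = 97890/3.697 = 26480 yr; rate constant k = 1/τ.
New steady state M_∞ = F₁/k = F₁·τ = 8.574 × 26480 = 227020 Tg P.
M(t) = M_∞ + (M₀ − M_∞)·e^(−t/τ); t/τ = 44800/26480 = 1.692, so e^(−t/τ) = 0.1842.
M(t) = 227020 − 129100 × 0.1842 = 203240 Tg P.

203000 Tg P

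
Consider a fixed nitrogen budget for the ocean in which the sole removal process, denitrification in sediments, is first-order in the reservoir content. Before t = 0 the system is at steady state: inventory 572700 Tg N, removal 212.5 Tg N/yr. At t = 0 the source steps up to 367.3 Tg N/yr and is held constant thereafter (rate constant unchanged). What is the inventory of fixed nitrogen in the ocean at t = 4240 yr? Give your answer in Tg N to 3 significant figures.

903000 Tg N

The sink rate constant is k = F₀/M₀ = 212.5/572700 = 0.0003710 yr⁻¹.
Solving dM/dt = F₁ − kM with M(0) = M₀ gives M(t) = F₁/k + (M₀ − F₁/k)·e^(−kt).
F₁/k = 367.3/0.0003710 = 989900 Tg N; kt = 0.0003710 × 4240 = 1.573, e^(−kt) = 0.2074.
M(4240) = 989900 + (572700 − 989900) × 0.2074 = 989900 − 86510 = 903380 Tg N.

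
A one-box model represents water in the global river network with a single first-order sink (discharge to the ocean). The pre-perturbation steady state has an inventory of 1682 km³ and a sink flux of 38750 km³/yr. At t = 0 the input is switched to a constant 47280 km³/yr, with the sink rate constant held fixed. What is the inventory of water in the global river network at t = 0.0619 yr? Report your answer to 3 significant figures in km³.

1960 km³

τ = M₀/F₀ = 1682/38750 = 0.04341 yr; rate constant k = 1/τ.
New steady state M_∞ = F₁/k = F₁·τ = 47280 × 0.04341 = 2052.3 km³.
M(t) = M_∞ + (M₀ − M_∞)·e^(−t/τ); t/τ = 0.0619/0.04341 = 1.426, so e^(−t/τ) = 0.2403.
M(t) = 2052.3 − 370.3 × 0.2403 = 1963.3 km³.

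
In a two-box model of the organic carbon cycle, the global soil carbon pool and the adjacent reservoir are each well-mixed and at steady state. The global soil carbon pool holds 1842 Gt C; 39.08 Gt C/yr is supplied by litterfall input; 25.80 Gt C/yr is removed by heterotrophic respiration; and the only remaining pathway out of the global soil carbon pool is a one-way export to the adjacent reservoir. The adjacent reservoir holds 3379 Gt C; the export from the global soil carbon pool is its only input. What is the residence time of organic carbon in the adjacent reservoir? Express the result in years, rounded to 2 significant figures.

250 yr

Balance the global soil carbon pool: ΣF_in = 39.080 Gt C/yr.
Export to the adjacent reservoir = ΣF_in − (25.80) = 13.280 Gt C/yr.
At steady state the output of the adjacent reservoir equals its input, 13.280 Gt C/yr.
τ = M / F = 3379 / 13.280 = 254.4 yr.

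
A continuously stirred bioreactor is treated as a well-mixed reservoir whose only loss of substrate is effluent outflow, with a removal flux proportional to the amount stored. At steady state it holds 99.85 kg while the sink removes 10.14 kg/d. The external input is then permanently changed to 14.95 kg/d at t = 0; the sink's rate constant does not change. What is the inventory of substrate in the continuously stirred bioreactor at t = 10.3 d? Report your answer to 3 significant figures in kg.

τ = M₀/F₀ = 99.85/10.14 = 9.847 d; rate constant k = 1/τ.
New steady state M_∞ = F₁/k = F₁·τ = 14.95 × 9.847 = 147.21 kg.
M(t) = M_∞ + (M₀ − M_∞)·e^(−t/τ); t/τ = 10.3/9.847 = 1.046, so e^(−t/τ) = 0.3513.
M(t) = 147.21 − 47.36 × 0.3513 = 130.57 kg.

131 kg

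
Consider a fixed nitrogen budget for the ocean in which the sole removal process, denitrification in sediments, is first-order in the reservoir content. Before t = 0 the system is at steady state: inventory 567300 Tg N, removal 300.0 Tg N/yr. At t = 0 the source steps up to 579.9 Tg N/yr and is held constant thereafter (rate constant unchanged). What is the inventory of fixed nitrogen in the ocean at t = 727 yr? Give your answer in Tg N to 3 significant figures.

Residence time τ = M₀/F₀ = 1891 yr. The eventual steady state is M_∞ = M₀·(F₁/F₀) = 567300 × 579.9/300.0 = 1.0966×10^6 Tg N.
The anomaly ΔM(t) = M(t) − M_∞ decays as ΔM₀·e^(−t/τ) with ΔM₀ = 567300 − 1.0966×10^6 = −529300 Tg N.
At t = 727 yr, e^(−t/τ) = e^(−0.3845) = 0.6808, so ΔM = −360400 Tg N and M = 1.0966×10^6 − 360400 = 736240 Tg N.

736000 Tg N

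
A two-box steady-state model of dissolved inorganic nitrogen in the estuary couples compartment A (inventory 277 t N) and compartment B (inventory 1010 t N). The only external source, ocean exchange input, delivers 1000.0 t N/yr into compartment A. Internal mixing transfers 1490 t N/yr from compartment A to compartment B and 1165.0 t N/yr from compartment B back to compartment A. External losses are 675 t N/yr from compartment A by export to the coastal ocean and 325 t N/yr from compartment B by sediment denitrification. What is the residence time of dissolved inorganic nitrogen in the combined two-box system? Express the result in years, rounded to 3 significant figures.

1.29 yr

Residence time in the combined system uses the total inventory and the total *external* removal — internal exchanges between the two boxes cancel.
M_total = 277 + 1010 = 1287.0 t N.
ΣF_external_out = 675 + 325 = 1000.0 t N/yr.
τ = M_total / ΣF_ext = 1287.0 / 1000.0 = 1.287 yr.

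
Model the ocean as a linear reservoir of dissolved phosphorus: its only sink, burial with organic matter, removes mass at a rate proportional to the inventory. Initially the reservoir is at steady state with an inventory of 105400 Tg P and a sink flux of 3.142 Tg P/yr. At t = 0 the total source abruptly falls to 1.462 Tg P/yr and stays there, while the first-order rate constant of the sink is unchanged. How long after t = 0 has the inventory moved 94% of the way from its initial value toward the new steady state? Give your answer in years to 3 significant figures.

94400 yr

τ = M₀/F₀ = 105400/3.142 = 33550 yr.
The remaining gap fraction is e^(−t/τ); 94% covered ⇒ e^(−t/τ) = 0.0600.
t = −τ ln(0.0600) = 33550 × 2.813 = 94380 yr.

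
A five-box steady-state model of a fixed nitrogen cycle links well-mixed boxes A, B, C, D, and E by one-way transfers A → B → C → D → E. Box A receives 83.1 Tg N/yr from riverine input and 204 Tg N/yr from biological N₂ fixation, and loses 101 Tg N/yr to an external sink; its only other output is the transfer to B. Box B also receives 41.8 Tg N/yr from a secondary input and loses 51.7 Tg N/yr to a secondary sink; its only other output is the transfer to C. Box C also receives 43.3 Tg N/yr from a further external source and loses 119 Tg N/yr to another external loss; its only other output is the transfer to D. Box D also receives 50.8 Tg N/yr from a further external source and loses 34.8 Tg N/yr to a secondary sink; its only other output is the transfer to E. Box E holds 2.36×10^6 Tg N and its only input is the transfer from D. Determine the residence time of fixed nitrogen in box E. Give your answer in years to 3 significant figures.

Box A: F(A→B) = (83.1 + 204) − 101 = 186.10 Tg N/yr.
Box B: F(B→C) = (186.10 + 41.8) − 51.7 = 176.20 Tg N/yr.
Box C: F(C→D) = (176.20 + 43.3) − 119 = 100.50 Tg N/yr.
Box D: F(D→E) = (100.50 + 50.8) − 34.8 = 116.50 Tg N/yr.
Box E throughput = its input = 116.50 Tg N/yr; τ = 2.36×10^6 / 116.50 = 20260 yr.

20300 yr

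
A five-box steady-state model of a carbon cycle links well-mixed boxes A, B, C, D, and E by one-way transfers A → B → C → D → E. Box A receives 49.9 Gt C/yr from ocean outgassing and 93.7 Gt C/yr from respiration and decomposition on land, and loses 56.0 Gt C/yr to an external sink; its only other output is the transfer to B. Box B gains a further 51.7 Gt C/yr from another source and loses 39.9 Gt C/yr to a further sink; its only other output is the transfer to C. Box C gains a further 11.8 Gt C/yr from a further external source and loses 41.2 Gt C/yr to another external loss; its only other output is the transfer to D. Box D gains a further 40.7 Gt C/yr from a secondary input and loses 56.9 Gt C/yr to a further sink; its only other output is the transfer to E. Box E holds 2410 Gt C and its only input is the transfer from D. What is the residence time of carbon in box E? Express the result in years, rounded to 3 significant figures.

44.8 yr

Box A: F(A→B) = (49.9 + 93.7) − 56.0 = 87.600 Gt C/yr.
Box B: F(B→C) = (87.600 + 51.7) − 39.9 = 99.400 Gt C/yr.
Box C: F(C→D) = (99.400 + 11.8) − 41.2 = 70.000 Gt C/yr.
Box D: F(D→E) = (70.000 + 40.7) − 56.9 = 53.800 Gt C/yr.
Box E throughput = its input = 53.800 Gt C/yr; τ = 2410 / 53.800 = 44.80 yr.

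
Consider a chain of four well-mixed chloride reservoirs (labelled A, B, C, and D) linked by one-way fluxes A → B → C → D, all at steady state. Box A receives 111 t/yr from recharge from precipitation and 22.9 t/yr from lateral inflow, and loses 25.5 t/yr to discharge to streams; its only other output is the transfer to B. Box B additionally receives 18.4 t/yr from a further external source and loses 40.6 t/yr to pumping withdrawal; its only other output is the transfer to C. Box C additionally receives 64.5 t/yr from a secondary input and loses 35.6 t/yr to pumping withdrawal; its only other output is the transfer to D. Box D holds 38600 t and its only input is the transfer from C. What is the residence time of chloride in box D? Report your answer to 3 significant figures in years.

335 yr

Box A: F(A→B) = (111 + 22.9) − 25.5 = 108.40 t/yr.
Box B: F(B→C) = (108.40 + 18.4) − 40.6 = 86.200 t/yr.
Box C: F(C→D) = (86.200 + 64.5) − 35.6 = 115.10 t/yr.
Box D throughput = its input = 115.10 t/yr; τ = 38600 / 115.10 = 335.4 yr.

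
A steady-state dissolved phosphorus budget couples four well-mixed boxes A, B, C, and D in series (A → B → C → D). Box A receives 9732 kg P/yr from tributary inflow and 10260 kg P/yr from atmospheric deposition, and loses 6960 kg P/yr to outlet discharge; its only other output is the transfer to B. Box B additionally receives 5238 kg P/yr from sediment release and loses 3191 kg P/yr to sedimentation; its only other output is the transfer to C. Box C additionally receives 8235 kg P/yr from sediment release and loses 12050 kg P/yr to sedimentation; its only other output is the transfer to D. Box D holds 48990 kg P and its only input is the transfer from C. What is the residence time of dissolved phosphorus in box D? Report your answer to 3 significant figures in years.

4.35 yr

Box A: F(A→B) = (9732 + 10260) − 6960 = 13032 kg P/yr.
Box B: F(B→C) = (13032 + 5238) − 3191 = 15079 kg P/yr.
Box C: F(C→D) = (15079 + 8235) − 12050 = 11264 kg P/yr.
Box D throughput = its input = 11264 kg P/yr; τ = 48990 / 11264 = 4.349 yr.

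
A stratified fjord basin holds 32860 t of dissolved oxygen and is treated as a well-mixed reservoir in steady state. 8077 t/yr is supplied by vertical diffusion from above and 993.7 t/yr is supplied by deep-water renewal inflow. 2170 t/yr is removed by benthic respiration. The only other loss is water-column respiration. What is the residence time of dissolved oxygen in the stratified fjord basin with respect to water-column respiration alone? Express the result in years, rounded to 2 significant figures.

At steady state ΣF_in = ΣF_out.
ΣF_in = 8077 + 993.7 = 9070.7 t/yr.
Water-column respiration flux = ΣF_in − (2170) = 9070.7 − 2170 = 6901 t/yr.
τ = M / F = 32860 / 6901 = 4.762 yr.

4.8 yr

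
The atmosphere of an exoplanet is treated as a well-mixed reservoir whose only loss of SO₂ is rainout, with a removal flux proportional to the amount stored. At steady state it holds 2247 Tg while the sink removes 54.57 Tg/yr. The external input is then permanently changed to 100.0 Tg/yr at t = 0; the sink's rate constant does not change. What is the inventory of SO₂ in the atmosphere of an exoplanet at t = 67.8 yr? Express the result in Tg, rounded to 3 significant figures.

The sink rate constant is k = F₀/M₀ = 54.57/2247 = 0.02429 yr⁻¹.
Solving dM/dt = F₁ − kM with M(0) = M₀ gives M(t) = F₁/k + (M₀ − F₁/k)·e^(−kt).
F₁/k = 100.0/0.02429 = 4117.6 Tg; kt = 0.02429 × 67.8 = 1.647, e^(−kt) = 0.1927.
M(67.8) = 4117.6 + (2247 − 4117.6) × 0.1927 = 4117.6 − 360.5 = 3757.2 Tg.

3760 Tg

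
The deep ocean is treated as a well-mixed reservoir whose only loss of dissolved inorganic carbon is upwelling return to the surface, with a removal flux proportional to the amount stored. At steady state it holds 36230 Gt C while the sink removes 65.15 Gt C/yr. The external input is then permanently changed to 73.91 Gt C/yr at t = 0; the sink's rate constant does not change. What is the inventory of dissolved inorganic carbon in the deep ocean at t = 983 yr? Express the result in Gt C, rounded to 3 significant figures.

40300 Gt C

τ = M₀/F₀ = 36230/65.15 = 556.1 yr; rate constant k = 1/τ.
New steady state M_∞ = F₁/k = F₁·τ = 73.91 × 556.1 = 41101 Gt C.
M(t) = M_∞ + (M₀ − M_∞)·e^(−t/τ); t/τ = 983/556.1 = 1.768, so e^(−t/τ) = 0.1707.
M(t) = 41101 − 4871 × 0.1707 = 40270 Gt C.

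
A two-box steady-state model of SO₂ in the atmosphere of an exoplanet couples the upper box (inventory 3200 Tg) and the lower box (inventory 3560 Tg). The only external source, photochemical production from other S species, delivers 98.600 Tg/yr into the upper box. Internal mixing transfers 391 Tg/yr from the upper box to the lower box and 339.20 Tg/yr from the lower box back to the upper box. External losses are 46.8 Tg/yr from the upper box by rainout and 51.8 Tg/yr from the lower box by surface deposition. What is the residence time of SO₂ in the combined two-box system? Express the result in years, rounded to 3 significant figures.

68.6 yr

Treat the two boxes together as one reservoir: the mixing fluxes between them are internal recycling, so τ = ΣM / Σ(external losses).
M_total = 3200 + 3560 = 6760.0 Tg.
ΣF_external_out = 46.8 + 51.8 = 98.600 Tg/yr.
τ = M_total / ΣF_ext = 6760.0 / 98.600 = 68.56 yr.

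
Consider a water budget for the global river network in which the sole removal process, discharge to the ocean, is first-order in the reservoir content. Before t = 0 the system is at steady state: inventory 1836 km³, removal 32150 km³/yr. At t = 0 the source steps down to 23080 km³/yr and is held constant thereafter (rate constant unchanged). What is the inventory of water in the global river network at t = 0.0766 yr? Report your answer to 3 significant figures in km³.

Residence time τ = M₀/F₀ = 0.05711 yr. The eventual steady state is M_∞ = M₀·(F₁/F₀) = 1836 × 23080/32150 = 1318.0 km³.
The anomaly ΔM(t) = M(t) − M_∞ decays as ΔM₀·e^(−t/τ) with ΔM₀ = 1836 − 1318.0 = 518.0 km³.
At t = 0.0766 yr, e^(−t/τ) = e^(−1.341) = 0.2615, so ΔM = 135.4 km³ and M = 1318.0 + 135.4 = 1453.5 km³.

1450 km³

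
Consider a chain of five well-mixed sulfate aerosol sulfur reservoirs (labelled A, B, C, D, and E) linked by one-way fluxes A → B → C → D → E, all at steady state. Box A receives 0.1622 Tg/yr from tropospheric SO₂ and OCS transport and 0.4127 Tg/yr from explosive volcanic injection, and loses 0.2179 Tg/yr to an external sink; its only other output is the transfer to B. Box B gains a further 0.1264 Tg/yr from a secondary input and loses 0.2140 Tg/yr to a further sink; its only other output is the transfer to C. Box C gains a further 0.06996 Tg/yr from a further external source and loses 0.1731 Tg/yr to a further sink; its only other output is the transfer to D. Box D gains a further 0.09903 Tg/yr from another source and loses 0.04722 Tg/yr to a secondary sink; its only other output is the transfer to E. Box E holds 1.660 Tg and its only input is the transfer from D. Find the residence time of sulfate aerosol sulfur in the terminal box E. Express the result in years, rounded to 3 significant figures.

Box A: F(A→B) = (0.1622 + 0.4127) − 0.2179 = 0.35700 Tg/yr.
Box B: F(B→C) = (0.35700 + 0.1264) − 0.2140 = 0.26940 Tg/yr.
Box C: F(C→D) = (0.26940 + 0.06996) − 0.1731 = 0.16626 Tg/yr.
Box D: F(D→E) = (0.16626 + 0.09903) − 0.04722 = 0.21807 Tg/yr.
Box E throughput = its input = 0.21807 Tg/yr; τ = 1.660 / 0.21807 = 7.612 yr.

7.61 yr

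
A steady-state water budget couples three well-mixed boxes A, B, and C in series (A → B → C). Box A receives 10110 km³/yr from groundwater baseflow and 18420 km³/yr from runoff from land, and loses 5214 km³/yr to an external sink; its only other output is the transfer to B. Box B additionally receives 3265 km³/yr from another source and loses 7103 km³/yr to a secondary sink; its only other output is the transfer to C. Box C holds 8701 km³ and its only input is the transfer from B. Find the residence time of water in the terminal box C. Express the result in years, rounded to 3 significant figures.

0.447 yr

Box A: F(A→B) = (10110 + 18420) − 5214 = 23316 km³/yr.
Box B: F(B→C) = (23316 + 3265) − 7103 = 19478 km³/yr.
Box C throughput = its input = 19478 km³/yr; τ = 8701 / 19478 = 0.4467 yr.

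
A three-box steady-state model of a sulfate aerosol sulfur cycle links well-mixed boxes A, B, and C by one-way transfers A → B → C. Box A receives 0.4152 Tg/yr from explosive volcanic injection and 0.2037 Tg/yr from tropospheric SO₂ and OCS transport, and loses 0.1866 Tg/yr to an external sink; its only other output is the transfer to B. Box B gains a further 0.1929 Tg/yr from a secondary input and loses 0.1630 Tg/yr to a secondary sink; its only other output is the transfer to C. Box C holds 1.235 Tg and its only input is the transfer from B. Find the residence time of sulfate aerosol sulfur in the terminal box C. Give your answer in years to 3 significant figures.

Box A: F(A→B) = (0.4152 + 0.2037) − 0.1866 = 0.43230 Tg/yr.
Box B: F(B→C) = (0.43230 + 0.1929) − 0.1630 = 0.46220 Tg/yr.
Box C throughput = its input = 0.46220 Tg/yr; τ = 1.235 / 0.46220 = 2.672 yr.

2.67 yr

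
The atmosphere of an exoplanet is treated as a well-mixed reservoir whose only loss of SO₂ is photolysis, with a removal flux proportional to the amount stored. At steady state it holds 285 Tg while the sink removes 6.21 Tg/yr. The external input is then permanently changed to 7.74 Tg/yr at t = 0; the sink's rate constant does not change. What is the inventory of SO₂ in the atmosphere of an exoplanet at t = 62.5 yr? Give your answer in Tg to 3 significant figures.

The sink rate constant is k = F₀/M₀ = 6.21/285 = 0.02179 yr⁻¹.
Solving dM/dt = F₁ − kM with M(0) = M₀ gives M(t) = F₁/k + (M₀ − F₁/k)·e^(−kt).
F₁/k = 7.74/0.02179 = 355.22 Tg; kt = 0.02179 × 62.5 = 1.362, e^(−kt) = 0.2562.
M(62.5) = 355.22 + (285 − 355.22) × 0.2562 = 355.22 − 17.99 = 337.23 Tg.

337 Tg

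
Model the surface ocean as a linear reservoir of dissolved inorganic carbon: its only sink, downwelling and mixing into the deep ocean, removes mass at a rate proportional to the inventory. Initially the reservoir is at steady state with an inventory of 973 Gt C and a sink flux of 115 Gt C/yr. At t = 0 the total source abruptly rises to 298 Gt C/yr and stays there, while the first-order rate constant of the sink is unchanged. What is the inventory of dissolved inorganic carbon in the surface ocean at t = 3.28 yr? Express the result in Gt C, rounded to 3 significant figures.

1470 Gt C

Residence time τ = M₀/F₀ = 8.461 yr. The eventual steady state is M_∞ = M₀·(F₁/F₀) = 973 × 298/115 = 2521.3 Gt C.
The anomaly ΔM(t) = M(t) − M_∞ decays as ΔM₀·e^(−t/τ) with ΔM₀ = 973 − 2521.3 = −1548 Gt C.
At t = 3.28 yr, e^(−t/τ) = e^(−0.3877) = 0.6786, so ΔM = −1051 Gt C and M = 2521.3 − 1051 = 1470.6 Gt C.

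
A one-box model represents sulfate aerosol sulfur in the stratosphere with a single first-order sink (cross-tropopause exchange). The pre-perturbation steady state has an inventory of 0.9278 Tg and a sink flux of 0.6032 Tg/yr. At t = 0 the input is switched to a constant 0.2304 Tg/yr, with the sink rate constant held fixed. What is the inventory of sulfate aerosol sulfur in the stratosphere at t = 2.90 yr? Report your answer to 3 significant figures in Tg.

The sink rate constant is k = F₀/M₀ = 0.6032/0.9278 = 0.6501 yr⁻¹.
Solving dM/dt = F₁ − kM with M(0) = M₀ gives M(t) = F₁/k + (M₀ − F₁/k)·e^(−kt).
F₁/k = 0.2304/0.6501 = 0.35439 Tg; kt = 0.6501 × 2.90 = 1.885, e^(−kt) = 0.1518.
M(2.90) = 0.35439 + (0.9278 − 0.35439) × 0.1518 = 0.35439 + 0.08703 = 0.44141 Tg.

0.441 Tg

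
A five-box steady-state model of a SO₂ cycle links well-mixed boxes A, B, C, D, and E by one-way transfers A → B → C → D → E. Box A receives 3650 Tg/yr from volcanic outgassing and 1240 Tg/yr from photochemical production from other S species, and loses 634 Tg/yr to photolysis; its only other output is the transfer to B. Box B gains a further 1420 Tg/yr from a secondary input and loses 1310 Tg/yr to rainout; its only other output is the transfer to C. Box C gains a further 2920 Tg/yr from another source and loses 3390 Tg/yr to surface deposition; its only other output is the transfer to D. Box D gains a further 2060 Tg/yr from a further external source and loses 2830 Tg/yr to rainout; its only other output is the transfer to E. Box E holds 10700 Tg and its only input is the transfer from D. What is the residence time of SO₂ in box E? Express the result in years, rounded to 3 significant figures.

3.42 yr

Box A: F(A→B) = (3650 + 1240) − 634 = 4256.0 Tg/yr.
Box B: F(B→C) = (4256.0 + 1420) − 1310 = 4366.0 Tg/yr.
Box C: F(C→D) = (4366.0 + 2920) − 3390 = 3896.0 Tg/yr.
Box D: F(D→E) = (3896.0 + 2060) − 2830 = 3126.0 Tg/yr.
Box E throughput = its input = 3126.0 Tg/yr; τ = 10700 / 3126.0 = 3.423 yr.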